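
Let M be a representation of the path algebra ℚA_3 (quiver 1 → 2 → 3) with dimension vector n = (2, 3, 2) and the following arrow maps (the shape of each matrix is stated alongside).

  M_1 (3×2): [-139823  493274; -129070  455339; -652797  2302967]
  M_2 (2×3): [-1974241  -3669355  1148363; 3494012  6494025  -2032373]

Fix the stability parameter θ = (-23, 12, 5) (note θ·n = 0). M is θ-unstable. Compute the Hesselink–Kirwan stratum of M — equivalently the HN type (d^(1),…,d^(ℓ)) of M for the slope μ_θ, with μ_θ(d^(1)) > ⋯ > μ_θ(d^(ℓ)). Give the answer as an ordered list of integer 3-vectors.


Via rank(M_{q-1}∘⋯∘M_p): M ≅ I[1,3]^2, I[2,2].
μ_θ-semistable layers: μ^(1)=12; μ^(2)=17/2; μ^(3)=-23

((0, 1, 0); (0, 2, 2); (2, 0, 0))


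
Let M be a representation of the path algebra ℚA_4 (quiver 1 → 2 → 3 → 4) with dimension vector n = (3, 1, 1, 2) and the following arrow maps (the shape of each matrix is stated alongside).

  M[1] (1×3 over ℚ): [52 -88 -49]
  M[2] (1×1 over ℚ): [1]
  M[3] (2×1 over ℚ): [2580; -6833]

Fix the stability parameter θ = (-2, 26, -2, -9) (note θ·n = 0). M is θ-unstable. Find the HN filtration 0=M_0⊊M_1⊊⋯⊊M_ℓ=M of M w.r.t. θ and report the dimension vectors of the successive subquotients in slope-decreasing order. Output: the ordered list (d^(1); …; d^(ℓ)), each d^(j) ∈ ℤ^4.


Interval decomposition of M: I[1,1]^2, I[1,4], I[4,4].
HN type (ℓ=3): μ^(1)=5; μ^(2)=-2; μ^(3)=-9

((0, 1, 1, 1); (3, 0, 0, 0); (0, 0, 0, 1))


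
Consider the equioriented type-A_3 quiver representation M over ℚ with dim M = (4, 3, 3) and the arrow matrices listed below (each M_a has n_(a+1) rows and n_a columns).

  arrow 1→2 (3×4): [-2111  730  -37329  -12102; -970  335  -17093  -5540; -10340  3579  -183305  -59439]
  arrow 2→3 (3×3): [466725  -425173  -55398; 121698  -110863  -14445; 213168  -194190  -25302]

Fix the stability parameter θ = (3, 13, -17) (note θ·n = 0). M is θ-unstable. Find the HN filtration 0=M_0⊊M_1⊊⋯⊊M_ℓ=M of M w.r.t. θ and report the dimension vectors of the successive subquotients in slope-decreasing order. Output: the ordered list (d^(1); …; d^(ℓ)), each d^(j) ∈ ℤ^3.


Interval decomposition of M: I[1,1], I[1,2], I[1,3]^2, I[3,3].
HN type (ℓ=4): μ^(1)=13; μ^(2)=3; μ^(3)=-1/3; μ^(4)=-17

((0, 1, 0); (2, 0, 0); (2, 2, 2); (0, 0, 1))


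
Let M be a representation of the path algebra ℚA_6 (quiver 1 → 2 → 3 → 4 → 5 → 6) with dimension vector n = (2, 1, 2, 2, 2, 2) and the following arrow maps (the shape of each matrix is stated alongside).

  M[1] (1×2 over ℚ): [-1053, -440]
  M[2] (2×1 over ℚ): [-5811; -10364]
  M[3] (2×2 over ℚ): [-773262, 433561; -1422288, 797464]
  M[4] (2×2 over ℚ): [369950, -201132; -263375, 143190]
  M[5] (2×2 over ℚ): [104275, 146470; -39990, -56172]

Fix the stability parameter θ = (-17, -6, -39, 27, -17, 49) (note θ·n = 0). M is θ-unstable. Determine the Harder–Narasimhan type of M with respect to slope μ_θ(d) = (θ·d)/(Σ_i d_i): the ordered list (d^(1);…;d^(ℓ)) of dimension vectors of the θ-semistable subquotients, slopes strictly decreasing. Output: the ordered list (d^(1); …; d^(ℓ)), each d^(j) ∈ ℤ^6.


Via rank(M_{q-1}∘⋯∘M_p): M ≅ I[1,1], I[1,5], I[3,3], I[4,4], I[5,6], I[6,6].
μ_θ-semistable layers: μ^(1)=49; μ^(2)=27; μ^(3)=5; μ^(4)=-17; μ^(5)=-62/3; μ^(6)=-39

((0, 0, 0, 0, 0, 2); (0, 0, 0, 1, 0, 0); (0, 0, 0, 1, 1, 0); (1, 0, 0, 0, 1, 0); (1, 1, 1, 0, 0, 0); (0, 0, 1, 0, 0, 0))


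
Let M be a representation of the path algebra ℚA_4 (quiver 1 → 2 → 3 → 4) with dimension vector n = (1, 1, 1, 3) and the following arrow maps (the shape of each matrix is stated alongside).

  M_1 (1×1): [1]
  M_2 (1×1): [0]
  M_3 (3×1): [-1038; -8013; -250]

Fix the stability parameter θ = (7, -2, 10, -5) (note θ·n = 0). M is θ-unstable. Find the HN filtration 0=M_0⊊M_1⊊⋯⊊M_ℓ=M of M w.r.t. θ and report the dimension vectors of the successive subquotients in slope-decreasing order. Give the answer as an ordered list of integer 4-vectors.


Interval decomposition of M: I[1,2], I[3,4], I[4,4]^2.
HN type (ℓ=2): μ^(1)=5/2; μ^(2)=-5

((1, 1, 1, 1); (0, 0, 0, 2))


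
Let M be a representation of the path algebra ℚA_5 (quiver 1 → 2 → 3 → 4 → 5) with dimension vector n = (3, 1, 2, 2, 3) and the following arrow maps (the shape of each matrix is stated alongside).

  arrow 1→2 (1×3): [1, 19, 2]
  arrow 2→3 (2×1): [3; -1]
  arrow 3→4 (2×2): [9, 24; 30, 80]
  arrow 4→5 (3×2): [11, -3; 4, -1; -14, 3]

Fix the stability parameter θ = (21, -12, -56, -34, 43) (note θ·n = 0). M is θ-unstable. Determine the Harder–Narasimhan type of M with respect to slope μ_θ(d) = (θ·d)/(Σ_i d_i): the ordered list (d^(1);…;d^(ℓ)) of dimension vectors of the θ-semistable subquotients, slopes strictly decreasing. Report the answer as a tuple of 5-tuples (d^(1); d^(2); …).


Via rank(M_{q-1}∘⋯∘M_p): M ≅ I[1,1]^2, I[1,5], I[3,3], I[4,5], I[5,5].
μ_θ-semistable layers: μ^(1)=43; μ^(2)=21; μ^(3)=-81/4; μ^(4)=-34; μ^(5)=-56

((0, 0, 0, 0, 3); (2, 0, 0, 0, 0); (1, 1, 1, 1, 0); (0, 0, 0, 1, 0); (0, 0, 1, 0, 0))


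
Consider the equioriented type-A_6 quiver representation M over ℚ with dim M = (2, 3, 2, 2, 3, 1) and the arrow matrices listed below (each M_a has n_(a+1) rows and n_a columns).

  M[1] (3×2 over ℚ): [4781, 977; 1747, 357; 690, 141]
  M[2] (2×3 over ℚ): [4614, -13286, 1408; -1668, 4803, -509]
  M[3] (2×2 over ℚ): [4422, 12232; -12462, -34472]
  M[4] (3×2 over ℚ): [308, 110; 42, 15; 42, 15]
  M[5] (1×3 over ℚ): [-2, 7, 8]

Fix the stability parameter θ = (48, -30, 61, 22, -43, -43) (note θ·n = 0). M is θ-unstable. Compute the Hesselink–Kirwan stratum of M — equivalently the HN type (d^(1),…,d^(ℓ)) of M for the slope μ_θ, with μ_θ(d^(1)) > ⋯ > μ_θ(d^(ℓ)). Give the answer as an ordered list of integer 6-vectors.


Barcode: M ≅ I[1,2], I[1,3], I[2,6], I[4,4], I[5,5]^2. HN layers by μ_θ (6 steps, strictly decreasing):
  μ^(1)=61; μ^(2)=22; μ^(3)=9; μ^(4)=-3/4; μ^(5)=-30; μ^(6)=-43

((0, 0, 1, 0, 0, 0); (0, 0, 0, 1, 0, 0); (2, 2, 0, 0, 0, 0); (0, 0, 1, 1, 1, 1); (0, 1, 0, 0, 0, 0); (0, 0, 0, 0, 2, 0))


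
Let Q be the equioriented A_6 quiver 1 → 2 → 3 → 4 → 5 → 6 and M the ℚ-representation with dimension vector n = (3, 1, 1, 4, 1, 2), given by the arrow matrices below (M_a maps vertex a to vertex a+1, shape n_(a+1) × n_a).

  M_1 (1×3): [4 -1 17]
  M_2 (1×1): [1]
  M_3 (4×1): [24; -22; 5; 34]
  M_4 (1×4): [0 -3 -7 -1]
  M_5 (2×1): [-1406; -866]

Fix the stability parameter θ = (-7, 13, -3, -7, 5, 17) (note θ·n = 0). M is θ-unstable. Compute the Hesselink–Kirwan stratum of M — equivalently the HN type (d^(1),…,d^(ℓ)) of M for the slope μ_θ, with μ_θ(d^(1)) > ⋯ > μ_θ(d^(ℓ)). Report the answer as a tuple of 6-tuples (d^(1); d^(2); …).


Barcode: M ≅ I[1,1]^2, I[1,6], I[4,4]^3, I[6,6]. HN layers by μ_θ (4 steps, strictly decreasing):
  μ^(1)=17; μ^(2)=5; μ^(3)=1; μ^(4)=-7

((0, 0, 0, 0, 0, 2); (0, 0, 0, 0, 1, 0); (0, 1, 1, 1, 0, 0); (3, 0, 0, 3, 0, 0))


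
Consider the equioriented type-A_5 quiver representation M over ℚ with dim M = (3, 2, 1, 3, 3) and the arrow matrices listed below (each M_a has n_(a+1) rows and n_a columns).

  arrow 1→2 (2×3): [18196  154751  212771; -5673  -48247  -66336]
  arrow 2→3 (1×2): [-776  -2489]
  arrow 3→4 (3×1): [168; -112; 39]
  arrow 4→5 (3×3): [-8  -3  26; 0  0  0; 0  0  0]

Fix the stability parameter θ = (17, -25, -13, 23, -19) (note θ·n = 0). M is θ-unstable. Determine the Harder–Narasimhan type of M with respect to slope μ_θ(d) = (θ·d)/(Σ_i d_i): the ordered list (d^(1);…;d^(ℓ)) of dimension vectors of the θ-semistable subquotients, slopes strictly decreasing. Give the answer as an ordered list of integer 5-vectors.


Interval decomposition of M: I[1,1], I[1,2], I[1,5], I[4,4]^2, I[5,5]^2.
HN type (ℓ=6): μ^(1)=23; μ^(2)=17; μ^(3)=2; μ^(4)=-4; μ^(5)=-7; μ^(6)=-19

((0, 0, 0, 2, 0); (1, 0, 0, 0, 0); (0, 0, 0, 1, 1); (1, 1, 0, 0, 0); (1, 1, 1, 0, 0); (0, 0, 0, 0, 2))


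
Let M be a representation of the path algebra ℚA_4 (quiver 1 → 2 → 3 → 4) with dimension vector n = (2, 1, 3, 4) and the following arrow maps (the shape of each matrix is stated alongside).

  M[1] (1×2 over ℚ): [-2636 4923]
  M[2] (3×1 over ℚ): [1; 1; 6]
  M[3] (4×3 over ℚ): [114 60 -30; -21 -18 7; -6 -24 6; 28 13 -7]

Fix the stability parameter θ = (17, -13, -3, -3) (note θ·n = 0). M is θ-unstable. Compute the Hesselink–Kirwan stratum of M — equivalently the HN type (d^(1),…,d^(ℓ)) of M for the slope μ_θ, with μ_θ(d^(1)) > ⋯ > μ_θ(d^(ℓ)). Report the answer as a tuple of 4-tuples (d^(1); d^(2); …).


Interval decomposition of M: I[1,1], I[1,4], I[3,3], I[3,4], I[4,4]^2.
HN type (ℓ=3): μ^(1)=17; μ^(2)=-1/2; μ^(3)=-3

((1, 0, 0, 0); (1, 1, 1, 1); (0, 0, 2, 3))


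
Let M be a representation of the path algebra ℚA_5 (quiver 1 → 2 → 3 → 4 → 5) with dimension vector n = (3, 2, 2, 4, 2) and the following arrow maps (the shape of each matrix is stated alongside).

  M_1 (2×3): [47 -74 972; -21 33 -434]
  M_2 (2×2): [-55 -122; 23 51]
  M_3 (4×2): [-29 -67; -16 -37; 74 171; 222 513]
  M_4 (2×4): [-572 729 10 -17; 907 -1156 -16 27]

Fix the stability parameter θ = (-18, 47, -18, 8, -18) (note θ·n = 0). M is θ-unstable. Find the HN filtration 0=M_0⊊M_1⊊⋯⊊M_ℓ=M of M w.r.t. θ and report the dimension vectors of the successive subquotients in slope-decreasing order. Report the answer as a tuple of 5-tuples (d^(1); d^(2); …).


Interval decomposition of M: I[1,1], I[1,4], I[1,5], I[4,4], I[4,5].
HN type (ℓ=5): μ^(1)=37/3; μ^(2)=8; μ^(3)=19/4; μ^(4)=-5; μ^(5)=-18

((0, 1, 1, 1, 0); (0, 0, 0, 1, 0); (0, 1, 1, 1, 1); (0, 0, 0, 1, 1); (3, 0, 0, 0, 0))


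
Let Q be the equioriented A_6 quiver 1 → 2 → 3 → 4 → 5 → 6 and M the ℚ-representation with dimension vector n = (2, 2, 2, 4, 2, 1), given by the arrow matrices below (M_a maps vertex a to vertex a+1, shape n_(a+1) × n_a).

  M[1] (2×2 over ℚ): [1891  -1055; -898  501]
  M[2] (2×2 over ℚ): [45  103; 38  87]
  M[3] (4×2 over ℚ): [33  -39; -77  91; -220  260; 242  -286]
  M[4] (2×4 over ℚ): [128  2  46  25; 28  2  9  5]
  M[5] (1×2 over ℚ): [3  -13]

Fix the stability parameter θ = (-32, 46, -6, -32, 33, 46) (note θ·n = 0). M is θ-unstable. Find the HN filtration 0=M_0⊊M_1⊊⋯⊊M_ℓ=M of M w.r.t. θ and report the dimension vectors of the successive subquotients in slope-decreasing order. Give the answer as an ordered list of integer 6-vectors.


Interval decomposition of M: I[1,3], I[1,4], I[4,4], I[4,5], I[4,6].
HN type (ℓ=5): μ^(1)=46; μ^(2)=33; μ^(3)=20; μ^(4)=8/3; μ^(5)=-32

((0, 0, 0, 0, 0, 1); (0, 0, 0, 0, 2, 0); (0, 1, 1, 0, 0, 0); (0, 1, 1, 1, 0, 0); (2, 0, 0, 3, 0, 0))


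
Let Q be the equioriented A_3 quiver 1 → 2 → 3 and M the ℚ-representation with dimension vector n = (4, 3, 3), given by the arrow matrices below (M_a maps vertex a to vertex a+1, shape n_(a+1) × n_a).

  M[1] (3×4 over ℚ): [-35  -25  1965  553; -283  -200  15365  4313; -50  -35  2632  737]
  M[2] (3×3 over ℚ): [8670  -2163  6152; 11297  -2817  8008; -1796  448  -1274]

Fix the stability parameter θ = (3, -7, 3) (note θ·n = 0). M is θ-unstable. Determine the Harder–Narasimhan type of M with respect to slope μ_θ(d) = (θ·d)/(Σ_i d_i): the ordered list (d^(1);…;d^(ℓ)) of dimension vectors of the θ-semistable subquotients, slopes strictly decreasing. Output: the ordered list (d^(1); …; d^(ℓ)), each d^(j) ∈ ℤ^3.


Via rank(M_{q-1}∘⋯∘M_p): M ≅ I[1,1], I[1,3]^3.
μ_θ-semistable layers: μ^(1)=3; μ^(2)=-2

((1, 0, 3); (3, 3, 0))


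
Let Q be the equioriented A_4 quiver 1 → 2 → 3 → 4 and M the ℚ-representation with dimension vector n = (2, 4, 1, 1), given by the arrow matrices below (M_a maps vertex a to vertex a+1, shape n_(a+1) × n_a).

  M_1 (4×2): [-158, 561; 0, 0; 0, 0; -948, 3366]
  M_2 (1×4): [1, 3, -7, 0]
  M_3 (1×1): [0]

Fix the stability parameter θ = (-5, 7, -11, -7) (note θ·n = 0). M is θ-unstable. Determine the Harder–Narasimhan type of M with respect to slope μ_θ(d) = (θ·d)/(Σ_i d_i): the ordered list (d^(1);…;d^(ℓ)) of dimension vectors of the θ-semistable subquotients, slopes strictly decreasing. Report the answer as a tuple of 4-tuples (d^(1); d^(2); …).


Via rank(M_{q-1}∘⋯∘M_p): M ≅ I[1,1], I[1,3], I[2,2]^3, I[4,4].
μ_θ-semistable layers: μ^(1)=7; μ^(2)=-2; μ^(3)=-5; μ^(4)=-7

((0, 3, 0, 0); (0, 1, 1, 0); (2, 0, 0, 0); (0, 0, 0, 1))


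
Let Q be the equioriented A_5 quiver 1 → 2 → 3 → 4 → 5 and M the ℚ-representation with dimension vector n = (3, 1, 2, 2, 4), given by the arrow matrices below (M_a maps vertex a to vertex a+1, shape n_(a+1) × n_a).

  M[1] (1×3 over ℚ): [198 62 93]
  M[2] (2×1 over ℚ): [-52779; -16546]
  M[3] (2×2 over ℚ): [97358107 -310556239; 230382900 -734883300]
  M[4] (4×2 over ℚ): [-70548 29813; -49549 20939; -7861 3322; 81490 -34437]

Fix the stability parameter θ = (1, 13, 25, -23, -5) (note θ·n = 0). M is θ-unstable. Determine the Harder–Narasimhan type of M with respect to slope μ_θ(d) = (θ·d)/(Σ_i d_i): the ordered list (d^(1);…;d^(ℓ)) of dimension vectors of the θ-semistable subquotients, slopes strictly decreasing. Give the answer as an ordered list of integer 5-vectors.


Interval decomposition of M: I[1,1]^2, I[1,5], I[3,3], I[4,5], I[5,5]^2.
HN type (ℓ=5): μ^(1)=25; μ^(2)=5/2; μ^(3)=1; μ^(4)=-5; μ^(5)=-23

((0, 0, 1, 0, 0); (0, 1, 1, 1, 1); (3, 0, 0, 0, 0); (0, 0, 0, 0, 3); (0, 0, 0, 1, 0))


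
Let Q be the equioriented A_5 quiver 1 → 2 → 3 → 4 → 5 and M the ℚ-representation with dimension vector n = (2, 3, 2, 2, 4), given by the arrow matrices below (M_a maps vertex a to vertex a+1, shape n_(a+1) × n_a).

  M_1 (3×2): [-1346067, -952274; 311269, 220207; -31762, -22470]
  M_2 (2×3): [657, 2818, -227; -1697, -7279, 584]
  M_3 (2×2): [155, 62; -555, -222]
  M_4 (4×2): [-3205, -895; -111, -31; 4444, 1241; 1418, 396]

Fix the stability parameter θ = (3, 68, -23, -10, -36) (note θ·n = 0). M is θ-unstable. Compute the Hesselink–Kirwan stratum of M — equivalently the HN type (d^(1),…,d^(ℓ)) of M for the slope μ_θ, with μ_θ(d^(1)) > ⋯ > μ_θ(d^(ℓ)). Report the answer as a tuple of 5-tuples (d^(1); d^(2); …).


Via rank(M_{q-1}∘⋯∘M_p): M ≅ I[1,3], I[1,5], I[2,2], I[4,5], I[5,5]^2.
μ_θ-semistable layers: μ^(1)=68; μ^(2)=45/2; μ^(3)=3; μ^(4)=2/5; μ^(5)=-23; μ^(6)=-36

((0, 1, 0, 0, 0); (0, 1, 1, 0, 0); (1, 0, 0, 0, 0); (1, 1, 1, 1, 1); (0, 0, 0, 1, 1); (0, 0, 0, 0, 2))


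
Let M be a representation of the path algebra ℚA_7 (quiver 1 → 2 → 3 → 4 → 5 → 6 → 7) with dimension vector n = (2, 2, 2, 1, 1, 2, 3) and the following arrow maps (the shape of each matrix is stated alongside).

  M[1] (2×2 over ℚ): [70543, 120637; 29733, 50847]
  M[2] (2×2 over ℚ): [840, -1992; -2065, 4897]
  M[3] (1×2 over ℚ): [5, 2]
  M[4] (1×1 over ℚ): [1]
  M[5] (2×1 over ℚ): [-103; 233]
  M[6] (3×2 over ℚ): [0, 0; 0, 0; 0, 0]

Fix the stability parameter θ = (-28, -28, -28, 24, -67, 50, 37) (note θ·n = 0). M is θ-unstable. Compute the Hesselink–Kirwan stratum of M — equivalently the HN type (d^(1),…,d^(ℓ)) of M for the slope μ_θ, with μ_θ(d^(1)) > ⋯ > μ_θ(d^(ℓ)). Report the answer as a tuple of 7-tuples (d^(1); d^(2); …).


Barcode: M ≅ I[1,1], I[1,6], I[2,2], I[3,3], I[6,6], I[7,7]^3. HN layers by μ_θ (4 steps, strictly decreasing):
  μ^(1)=50; μ^(2)=37; μ^(3)=-43/2; μ^(4)=-28

((0, 0, 0, 0, 0, 2, 0); (0, 0, 0, 0, 0, 0, 3); (0, 0, 0, 1, 1, 0, 0); (2, 2, 2, 0, 0, 0, 0))


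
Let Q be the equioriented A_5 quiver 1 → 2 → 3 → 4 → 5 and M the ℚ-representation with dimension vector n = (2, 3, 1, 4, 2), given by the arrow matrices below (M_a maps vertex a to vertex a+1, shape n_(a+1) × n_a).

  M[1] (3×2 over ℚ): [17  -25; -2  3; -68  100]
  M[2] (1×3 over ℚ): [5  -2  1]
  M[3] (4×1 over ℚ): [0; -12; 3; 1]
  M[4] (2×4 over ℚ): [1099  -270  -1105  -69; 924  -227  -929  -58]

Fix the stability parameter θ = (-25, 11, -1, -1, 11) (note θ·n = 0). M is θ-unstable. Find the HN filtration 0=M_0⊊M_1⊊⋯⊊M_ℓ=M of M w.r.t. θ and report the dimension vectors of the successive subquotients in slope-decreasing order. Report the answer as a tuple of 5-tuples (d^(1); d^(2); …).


Via rank(M_{q-1}∘⋯∘M_p): M ≅ I[1,2], I[1,5], I[2,2], I[4,4]^2, I[4,5].
μ_θ-semistable layers: μ^(1)=11; μ^(2)=3; μ^(3)=-1; μ^(4)=-25

((0, 2, 0, 0, 2); (0, 1, 1, 1, 0); (0, 0, 0, 3, 0); (2, 0, 0, 0, 0))


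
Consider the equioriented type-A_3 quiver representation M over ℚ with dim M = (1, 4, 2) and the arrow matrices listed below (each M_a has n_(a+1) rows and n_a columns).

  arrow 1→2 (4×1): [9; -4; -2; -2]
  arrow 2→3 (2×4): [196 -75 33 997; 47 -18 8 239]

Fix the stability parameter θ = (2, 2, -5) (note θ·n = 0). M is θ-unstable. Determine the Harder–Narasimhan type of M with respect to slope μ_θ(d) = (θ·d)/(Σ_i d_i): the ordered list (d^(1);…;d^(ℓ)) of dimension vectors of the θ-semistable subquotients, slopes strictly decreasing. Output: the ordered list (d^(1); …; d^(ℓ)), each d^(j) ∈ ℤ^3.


Barcode: M ≅ I[1,3], I[2,2]^2, I[2,3]. HN layers by μ_θ (3 steps, strictly decreasing):
  μ^(1)=2; μ^(2)=-1/3; μ^(3)=-3/2

((0, 2, 0); (1, 1, 1); (0, 1, 1))


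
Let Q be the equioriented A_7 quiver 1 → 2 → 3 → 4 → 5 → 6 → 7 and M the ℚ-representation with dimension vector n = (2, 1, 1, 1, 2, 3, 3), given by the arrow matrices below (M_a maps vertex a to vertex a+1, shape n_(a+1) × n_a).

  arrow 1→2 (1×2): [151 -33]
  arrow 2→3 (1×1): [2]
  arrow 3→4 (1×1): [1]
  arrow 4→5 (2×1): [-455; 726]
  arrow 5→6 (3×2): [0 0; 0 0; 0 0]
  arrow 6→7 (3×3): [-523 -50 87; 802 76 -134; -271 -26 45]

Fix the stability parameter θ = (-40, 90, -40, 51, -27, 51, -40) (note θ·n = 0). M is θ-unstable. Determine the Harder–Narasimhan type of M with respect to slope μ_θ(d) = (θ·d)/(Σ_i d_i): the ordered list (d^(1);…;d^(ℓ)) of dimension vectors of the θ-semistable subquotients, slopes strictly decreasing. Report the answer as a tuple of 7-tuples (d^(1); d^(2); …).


Via rank(M_{q-1}∘⋯∘M_p): M ≅ I[1,1], I[1,5], I[5,5], I[6,6], I[6,7]^2, I[7,7].
μ_θ-semistable layers: μ^(1)=51; μ^(2)=37/2; μ^(3)=11/2; μ^(4)=-27; μ^(5)=-40

((0, 0, 0, 0, 0, 1, 0); (0, 1, 1, 1, 1, 0, 0); (0, 0, 0, 0, 0, 2, 2); (0, 0, 0, 0, 1, 0, 0); (2, 0, 0, 0, 0, 0, 1))


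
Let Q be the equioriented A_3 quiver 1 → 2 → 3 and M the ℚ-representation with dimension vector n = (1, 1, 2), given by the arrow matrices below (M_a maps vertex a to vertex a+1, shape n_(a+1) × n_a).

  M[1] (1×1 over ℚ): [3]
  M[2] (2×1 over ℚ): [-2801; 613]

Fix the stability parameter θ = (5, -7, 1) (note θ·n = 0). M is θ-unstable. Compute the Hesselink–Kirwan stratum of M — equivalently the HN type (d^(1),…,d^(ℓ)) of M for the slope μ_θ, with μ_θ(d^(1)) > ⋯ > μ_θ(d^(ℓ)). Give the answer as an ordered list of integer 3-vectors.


Interval decomposition of M: I[1,3], I[3,3].
HN type (ℓ=2): μ^(1)=1; μ^(2)=-1

((0, 0, 2); (1, 1, 0))


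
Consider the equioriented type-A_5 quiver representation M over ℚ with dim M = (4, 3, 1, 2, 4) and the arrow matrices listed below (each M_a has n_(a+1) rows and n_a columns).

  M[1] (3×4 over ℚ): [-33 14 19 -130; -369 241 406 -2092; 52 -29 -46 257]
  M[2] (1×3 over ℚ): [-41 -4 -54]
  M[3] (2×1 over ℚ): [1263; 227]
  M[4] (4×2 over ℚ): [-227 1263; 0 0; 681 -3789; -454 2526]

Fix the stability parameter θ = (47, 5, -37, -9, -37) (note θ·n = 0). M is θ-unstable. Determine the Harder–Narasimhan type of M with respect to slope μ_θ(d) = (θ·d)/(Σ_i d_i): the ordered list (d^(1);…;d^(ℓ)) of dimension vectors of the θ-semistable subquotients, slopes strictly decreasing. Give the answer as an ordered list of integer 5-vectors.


Via rank(M_{q-1}∘⋯∘M_p): M ≅ I[1,1], I[1,2]^2, I[1,4], I[4,5], I[5,5]^3.
μ_θ-semistable layers: μ^(1)=47; μ^(2)=26; μ^(3)=3/2; μ^(4)=-23; μ^(5)=-37

((1, 0, 0, 0, 0); (2, 2, 0, 0, 0); (1, 1, 1, 1, 0); (0, 0, 0, 1, 1); (0, 0, 0, 0, 3))


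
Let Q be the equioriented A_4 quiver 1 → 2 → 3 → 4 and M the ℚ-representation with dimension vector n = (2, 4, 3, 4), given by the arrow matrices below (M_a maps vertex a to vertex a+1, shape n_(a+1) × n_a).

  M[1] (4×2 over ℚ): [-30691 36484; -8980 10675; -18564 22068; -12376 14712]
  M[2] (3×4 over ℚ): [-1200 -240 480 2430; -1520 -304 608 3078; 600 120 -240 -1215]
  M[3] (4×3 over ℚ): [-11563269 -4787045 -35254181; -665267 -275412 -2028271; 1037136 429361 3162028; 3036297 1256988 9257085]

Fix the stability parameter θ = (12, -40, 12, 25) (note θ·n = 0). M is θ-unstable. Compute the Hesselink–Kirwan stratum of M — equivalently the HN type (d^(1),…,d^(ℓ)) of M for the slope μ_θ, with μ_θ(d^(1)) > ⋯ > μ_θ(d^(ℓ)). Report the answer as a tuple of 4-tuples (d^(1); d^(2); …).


Interval decomposition of M: I[1,2]^2, I[2,2], I[2,4], I[3,3], I[3,4], I[4,4]^2.
HN type (ℓ=4): μ^(1)=25; μ^(2)=12; μ^(3)=-14; μ^(4)=-40

((0, 0, 0, 4); (0, 0, 3, 0); (2, 2, 0, 0); (0, 2, 0, 0))


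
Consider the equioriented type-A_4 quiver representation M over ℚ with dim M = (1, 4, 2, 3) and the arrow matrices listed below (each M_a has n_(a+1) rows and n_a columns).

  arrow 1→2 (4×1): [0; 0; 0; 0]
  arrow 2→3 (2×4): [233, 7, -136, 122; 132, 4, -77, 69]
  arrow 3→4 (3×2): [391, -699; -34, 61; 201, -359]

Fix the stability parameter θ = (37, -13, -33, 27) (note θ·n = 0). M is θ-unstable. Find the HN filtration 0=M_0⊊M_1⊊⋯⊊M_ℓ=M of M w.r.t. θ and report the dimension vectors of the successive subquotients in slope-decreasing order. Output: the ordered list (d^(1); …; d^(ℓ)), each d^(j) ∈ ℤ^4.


Barcode: M ≅ I[1,1], I[2,2]^2, I[2,4]^2, I[4,4]. HN layers by μ_θ (4 steps, strictly decreasing):
  μ^(1)=37; μ^(2)=27; μ^(3)=-13; μ^(4)=-23

((1, 0, 0, 0); (0, 0, 0, 3); (0, 2, 0, 0); (0, 2, 2, 0))


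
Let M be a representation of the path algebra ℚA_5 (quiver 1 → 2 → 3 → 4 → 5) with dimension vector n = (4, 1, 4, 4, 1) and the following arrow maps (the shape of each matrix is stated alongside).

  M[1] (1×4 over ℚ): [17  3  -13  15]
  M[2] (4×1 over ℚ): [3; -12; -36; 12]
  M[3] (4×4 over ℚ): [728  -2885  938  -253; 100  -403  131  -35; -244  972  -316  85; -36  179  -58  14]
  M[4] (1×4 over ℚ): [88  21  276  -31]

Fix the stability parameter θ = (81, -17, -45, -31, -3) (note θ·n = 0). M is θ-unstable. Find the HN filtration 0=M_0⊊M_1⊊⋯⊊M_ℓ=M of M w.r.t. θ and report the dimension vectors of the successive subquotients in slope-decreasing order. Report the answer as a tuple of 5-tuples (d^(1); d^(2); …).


Barcode: M ≅ I[1,1]^3, I[1,3], I[3,4]^2, I[3,5], I[4,4]. HN layers by μ_θ (5 steps, strictly decreasing):
  μ^(1)=81; μ^(2)=19/3; μ^(3)=-3; μ^(4)=-31; μ^(5)=-45

((3, 0, 0, 0, 0); (1, 1, 1, 0, 0); (0, 0, 0, 0, 1); (0, 0, 0, 4, 0); (0, 0, 3, 0, 0))


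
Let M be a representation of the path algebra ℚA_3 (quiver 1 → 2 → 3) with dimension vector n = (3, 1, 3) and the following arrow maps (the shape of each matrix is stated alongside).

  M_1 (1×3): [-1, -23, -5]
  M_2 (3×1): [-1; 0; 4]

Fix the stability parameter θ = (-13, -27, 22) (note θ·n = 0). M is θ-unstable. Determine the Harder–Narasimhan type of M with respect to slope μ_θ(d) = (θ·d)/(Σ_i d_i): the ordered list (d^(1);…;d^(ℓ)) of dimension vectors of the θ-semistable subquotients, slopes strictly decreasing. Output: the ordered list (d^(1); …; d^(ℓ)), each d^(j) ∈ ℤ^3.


Via rank(M_{q-1}∘⋯∘M_p): M ≅ I[1,1]^2, I[1,3], I[3,3]^2.
μ_θ-semistable layers: μ^(1)=22; μ^(2)=-13; μ^(3)=-20

((0, 0, 3); (2, 0, 0); (1, 1, 0))


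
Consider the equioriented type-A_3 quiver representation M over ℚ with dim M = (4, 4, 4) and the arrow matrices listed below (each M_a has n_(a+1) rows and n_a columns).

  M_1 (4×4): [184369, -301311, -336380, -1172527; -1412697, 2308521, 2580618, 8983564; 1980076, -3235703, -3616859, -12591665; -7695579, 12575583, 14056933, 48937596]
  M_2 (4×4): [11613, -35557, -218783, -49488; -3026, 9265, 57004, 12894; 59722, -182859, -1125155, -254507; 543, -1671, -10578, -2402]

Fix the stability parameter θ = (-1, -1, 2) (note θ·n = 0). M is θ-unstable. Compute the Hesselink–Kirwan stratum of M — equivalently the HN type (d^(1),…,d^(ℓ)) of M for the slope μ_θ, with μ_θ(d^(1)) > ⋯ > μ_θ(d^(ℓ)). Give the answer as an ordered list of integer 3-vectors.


Via rank(M_{q-1}∘⋯∘M_p): M ≅ I[1,3]^4.
μ_θ-semistable layers: μ^(1)=2; μ^(2)=-1

((0, 0, 4); (4, 4, 0))


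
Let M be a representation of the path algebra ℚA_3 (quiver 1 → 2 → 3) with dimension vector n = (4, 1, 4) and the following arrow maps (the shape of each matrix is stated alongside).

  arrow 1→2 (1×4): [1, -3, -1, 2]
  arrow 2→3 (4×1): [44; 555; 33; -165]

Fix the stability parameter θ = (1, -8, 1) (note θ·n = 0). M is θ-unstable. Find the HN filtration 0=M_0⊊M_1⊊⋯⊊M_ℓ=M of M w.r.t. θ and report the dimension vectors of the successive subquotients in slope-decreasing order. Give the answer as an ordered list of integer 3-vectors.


Barcode: M ≅ I[1,1]^3, I[1,3], I[3,3]^3. HN layers by μ_θ (2 steps, strictly decreasing):
  μ^(1)=1; μ^(2)=-7/2

((3, 0, 4); (1, 1, 0))


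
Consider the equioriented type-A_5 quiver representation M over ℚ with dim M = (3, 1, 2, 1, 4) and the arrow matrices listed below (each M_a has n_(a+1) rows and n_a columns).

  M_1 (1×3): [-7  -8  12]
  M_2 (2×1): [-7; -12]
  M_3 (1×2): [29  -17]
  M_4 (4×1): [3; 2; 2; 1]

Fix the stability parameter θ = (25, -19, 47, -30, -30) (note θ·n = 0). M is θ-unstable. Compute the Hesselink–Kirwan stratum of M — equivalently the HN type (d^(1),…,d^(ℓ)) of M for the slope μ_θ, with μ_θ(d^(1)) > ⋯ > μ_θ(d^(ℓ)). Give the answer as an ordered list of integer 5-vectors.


Interval decomposition of M: I[1,1]^2, I[1,5], I[3,3], I[5,5]^3.
HN type (ℓ=4): μ^(1)=47; μ^(2)=25; μ^(3)=-7/5; μ^(4)=-30

((0, 0, 1, 0, 0); (2, 0, 0, 0, 0); (1, 1, 1, 1, 1); (0, 0, 0, 0, 3))


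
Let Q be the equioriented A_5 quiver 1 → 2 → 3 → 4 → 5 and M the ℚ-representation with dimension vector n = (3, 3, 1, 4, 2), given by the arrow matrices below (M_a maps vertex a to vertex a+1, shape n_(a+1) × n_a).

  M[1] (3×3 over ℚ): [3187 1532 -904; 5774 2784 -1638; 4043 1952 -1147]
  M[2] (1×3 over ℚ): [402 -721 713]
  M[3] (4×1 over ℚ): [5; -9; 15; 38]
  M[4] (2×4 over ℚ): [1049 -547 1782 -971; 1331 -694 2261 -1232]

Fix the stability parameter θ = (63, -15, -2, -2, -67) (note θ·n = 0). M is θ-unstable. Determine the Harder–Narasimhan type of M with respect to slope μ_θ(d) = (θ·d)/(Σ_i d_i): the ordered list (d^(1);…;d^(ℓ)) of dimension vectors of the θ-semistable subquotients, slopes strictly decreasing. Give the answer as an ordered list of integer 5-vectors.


Barcode: M ≅ I[1,1], I[1,2], I[1,4], I[2,2], I[4,4], I[4,5]^2. HN layers by μ_θ (6 steps, strictly decreasing):
  μ^(1)=63; μ^(2)=24; μ^(3)=11; μ^(4)=-2; μ^(5)=-15; μ^(6)=-69/2

((1, 0, 0, 0, 0); (1, 1, 0, 0, 0); (1, 1, 1, 1, 0); (0, 0, 0, 1, 0); (0, 1, 0, 0, 0); (0, 0, 0, 2, 2))


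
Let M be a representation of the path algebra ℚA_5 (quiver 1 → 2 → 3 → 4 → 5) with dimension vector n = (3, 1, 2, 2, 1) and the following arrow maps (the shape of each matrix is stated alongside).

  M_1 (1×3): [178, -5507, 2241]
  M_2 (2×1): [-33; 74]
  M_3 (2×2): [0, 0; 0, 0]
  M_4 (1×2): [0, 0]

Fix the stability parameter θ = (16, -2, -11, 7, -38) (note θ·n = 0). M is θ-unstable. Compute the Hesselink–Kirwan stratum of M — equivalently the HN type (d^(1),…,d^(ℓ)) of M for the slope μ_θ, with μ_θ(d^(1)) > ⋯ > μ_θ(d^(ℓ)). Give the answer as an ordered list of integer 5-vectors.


Interval decomposition of M: I[1,1]^2, I[1,3], I[3,3], I[4,4]^2, I[5,5].
HN type (ℓ=5): μ^(1)=16; μ^(2)=7; μ^(3)=1; μ^(4)=-11; μ^(5)=-38

((2, 0, 0, 0, 0); (0, 0, 0, 2, 0); (1, 1, 1, 0, 0); (0, 0, 1, 0, 0); (0, 0, 0, 0, 1))


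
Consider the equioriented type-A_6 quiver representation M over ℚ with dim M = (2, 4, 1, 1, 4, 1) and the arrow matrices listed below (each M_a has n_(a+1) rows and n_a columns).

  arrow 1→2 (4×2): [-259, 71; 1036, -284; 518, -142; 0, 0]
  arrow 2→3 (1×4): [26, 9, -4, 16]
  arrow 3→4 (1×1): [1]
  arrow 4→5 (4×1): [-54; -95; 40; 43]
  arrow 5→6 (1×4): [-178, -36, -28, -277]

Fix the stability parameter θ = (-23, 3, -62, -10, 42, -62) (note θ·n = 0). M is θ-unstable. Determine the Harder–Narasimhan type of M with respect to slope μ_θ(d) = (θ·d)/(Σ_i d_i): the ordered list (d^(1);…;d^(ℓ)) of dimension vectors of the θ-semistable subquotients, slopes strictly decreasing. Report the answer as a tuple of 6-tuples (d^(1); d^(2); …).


Barcode: M ≅ I[1,1], I[1,6], I[2,2]^3, I[5,5]^3. HN layers by μ_θ (5 steps, strictly decreasing):
  μ^(1)=42; μ^(2)=3; μ^(3)=-10; μ^(4)=-23; μ^(5)=-82/3

((0, 0, 0, 0, 3, 0); (0, 3, 0, 0, 0, 0); (0, 0, 0, 1, 1, 1); (1, 0, 0, 0, 0, 0); (1, 1, 1, 0, 0, 0))


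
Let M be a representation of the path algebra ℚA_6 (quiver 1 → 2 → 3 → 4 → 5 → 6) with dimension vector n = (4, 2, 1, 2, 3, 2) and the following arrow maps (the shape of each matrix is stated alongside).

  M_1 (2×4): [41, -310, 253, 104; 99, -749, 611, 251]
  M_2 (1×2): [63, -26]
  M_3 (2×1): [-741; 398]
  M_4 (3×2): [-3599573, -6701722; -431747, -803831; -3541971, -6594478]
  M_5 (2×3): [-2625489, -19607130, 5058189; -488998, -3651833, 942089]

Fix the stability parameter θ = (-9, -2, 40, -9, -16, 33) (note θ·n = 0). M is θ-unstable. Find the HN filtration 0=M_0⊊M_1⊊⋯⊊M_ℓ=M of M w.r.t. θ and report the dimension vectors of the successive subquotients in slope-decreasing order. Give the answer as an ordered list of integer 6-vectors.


Barcode: M ≅ I[1,1]^2, I[1,2], I[1,5], I[4,6], I[5,6]. HN layers by μ_θ (6 steps, strictly decreasing):
  μ^(1)=33; μ^(2)=5; μ^(3)=-2; μ^(4)=-9; μ^(5)=-25/2; μ^(6)=-16

((0, 0, 0, 0, 0, 2); (0, 0, 1, 1, 1, 0); (0, 2, 0, 0, 0, 0); (4, 0, 0, 0, 0, 0); (0, 0, 0, 1, 1, 0); (0, 0, 0, 0, 1, 0))


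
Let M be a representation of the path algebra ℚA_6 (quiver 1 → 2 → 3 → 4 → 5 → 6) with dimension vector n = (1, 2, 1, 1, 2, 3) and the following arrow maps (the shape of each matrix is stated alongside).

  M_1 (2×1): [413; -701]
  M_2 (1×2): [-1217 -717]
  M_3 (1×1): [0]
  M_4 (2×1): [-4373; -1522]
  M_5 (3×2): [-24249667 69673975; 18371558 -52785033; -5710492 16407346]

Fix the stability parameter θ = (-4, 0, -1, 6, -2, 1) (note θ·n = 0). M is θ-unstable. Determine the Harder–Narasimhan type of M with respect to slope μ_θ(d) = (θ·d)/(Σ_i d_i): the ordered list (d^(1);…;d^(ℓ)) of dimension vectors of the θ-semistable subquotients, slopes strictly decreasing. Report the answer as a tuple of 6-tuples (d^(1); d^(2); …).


Via rank(M_{q-1}∘⋯∘M_p): M ≅ I[1,3], I[2,2], I[4,6], I[5,6], I[6,6].
μ_θ-semistable layers: μ^(1)=5/3; μ^(2)=1; μ^(3)=0; μ^(4)=-1/2; μ^(5)=-2; μ^(6)=-4

((0, 0, 0, 1, 1, 1); (0, 0, 0, 0, 0, 2); (0, 1, 0, 0, 0, 0); (0, 1, 1, 0, 0, 0); (0, 0, 0, 0, 1, 0); (1, 0, 0, 0, 0, 0))


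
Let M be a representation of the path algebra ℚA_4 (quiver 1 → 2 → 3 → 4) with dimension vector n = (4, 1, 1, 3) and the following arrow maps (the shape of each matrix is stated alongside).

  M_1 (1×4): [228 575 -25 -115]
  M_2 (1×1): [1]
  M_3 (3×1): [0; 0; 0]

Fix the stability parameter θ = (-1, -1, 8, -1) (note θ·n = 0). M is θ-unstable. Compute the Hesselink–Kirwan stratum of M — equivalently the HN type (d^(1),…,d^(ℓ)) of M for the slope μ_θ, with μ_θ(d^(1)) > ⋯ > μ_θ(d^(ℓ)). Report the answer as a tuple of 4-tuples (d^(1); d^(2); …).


Via rank(M_{q-1}∘⋯∘M_p): M ≅ I[1,1]^3, I[1,3], I[4,4]^3.
μ_θ-semistable layers: μ^(1)=8; μ^(2)=-1

((0, 0, 1, 0); (4, 1, 0, 3))


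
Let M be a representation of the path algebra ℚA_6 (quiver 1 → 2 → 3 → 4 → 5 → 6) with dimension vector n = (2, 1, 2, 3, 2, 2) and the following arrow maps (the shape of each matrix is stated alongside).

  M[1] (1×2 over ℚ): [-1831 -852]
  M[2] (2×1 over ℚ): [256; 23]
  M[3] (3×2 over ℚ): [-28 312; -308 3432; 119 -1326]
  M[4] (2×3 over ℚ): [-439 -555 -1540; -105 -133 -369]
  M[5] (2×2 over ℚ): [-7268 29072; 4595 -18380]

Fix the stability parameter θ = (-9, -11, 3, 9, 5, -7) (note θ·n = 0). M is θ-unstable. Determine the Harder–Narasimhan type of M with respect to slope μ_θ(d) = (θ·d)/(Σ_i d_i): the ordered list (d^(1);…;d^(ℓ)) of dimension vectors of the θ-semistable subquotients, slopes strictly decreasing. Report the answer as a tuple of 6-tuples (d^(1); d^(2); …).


Via rank(M_{q-1}∘⋯∘M_p): M ≅ I[1,1], I[1,5], I[3,3], I[4,4], I[4,6], I[6,6].
μ_θ-semistable layers: μ^(1)=9; μ^(2)=7; μ^(3)=3; μ^(4)=7/3; μ^(5)=-7; μ^(6)=-9; μ^(7)=-10

((0, 0, 0, 1, 0, 0); (0, 0, 0, 1, 1, 0); (0, 0, 2, 0, 0, 0); (0, 0, 0, 1, 1, 1); (0, 0, 0, 0, 0, 1); (1, 0, 0, 0, 0, 0); (1, 1, 0, 0, 0, 0))


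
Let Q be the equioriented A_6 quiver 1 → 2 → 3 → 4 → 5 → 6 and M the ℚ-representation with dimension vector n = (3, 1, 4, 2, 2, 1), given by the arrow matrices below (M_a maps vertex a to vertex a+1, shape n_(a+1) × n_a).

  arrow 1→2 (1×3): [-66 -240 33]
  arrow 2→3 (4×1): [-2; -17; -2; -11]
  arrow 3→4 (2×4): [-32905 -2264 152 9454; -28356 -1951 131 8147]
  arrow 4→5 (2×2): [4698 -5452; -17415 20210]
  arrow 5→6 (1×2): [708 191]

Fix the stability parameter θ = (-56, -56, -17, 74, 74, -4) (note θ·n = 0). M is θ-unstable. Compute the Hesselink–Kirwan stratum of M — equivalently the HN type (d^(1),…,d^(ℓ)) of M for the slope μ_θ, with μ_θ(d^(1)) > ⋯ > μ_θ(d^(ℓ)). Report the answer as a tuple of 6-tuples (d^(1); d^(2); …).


Interval decomposition of M: I[1,1]^2, I[1,3], I[3,3], I[3,4], I[3,6], I[5,5].
HN type (ℓ=4): μ^(1)=74; μ^(2)=48; μ^(3)=-17; μ^(4)=-56

((0, 0, 0, 1, 1, 0); (0, 0, 0, 1, 1, 1); (0, 0, 4, 0, 0, 0); (3, 1, 0, 0, 0, 0))


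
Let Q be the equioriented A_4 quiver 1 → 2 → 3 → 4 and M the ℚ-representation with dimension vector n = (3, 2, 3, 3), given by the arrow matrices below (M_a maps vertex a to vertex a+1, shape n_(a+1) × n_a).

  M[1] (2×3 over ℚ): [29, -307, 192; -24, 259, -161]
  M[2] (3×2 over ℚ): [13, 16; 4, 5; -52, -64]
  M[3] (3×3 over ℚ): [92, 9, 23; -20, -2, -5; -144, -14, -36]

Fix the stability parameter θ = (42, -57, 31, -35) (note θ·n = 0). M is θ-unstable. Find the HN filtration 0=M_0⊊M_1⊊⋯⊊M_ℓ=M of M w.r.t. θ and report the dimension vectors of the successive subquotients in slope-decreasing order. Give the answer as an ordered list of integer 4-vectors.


Barcode: M ≅ I[1,1], I[1,3], I[1,4], I[3,4], I[4,4]. HN layers by μ_θ (5 steps, strictly decreasing):
  μ^(1)=42; μ^(2)=31; μ^(3)=-2; μ^(4)=-15/2; μ^(5)=-35

((1, 0, 0, 0); (0, 0, 1, 0); (0, 0, 2, 2); (2, 2, 0, 0); (0, 0, 0, 1))


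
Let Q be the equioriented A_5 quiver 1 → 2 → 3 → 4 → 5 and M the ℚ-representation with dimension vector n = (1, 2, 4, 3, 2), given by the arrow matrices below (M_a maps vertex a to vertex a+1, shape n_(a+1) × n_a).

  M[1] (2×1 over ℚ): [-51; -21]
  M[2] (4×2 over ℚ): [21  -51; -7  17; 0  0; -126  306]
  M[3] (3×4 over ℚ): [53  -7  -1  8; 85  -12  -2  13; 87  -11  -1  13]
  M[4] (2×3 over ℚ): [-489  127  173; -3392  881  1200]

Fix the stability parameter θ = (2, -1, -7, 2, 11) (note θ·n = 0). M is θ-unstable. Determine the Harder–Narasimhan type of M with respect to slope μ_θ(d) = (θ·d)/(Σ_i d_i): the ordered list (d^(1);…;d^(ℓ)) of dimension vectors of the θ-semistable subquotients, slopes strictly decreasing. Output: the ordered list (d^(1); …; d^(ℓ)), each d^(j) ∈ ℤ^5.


Via rank(M_{q-1}∘⋯∘M_p): M ≅ I[1,2], I[2,5], I[3,3], I[3,4], I[3,5].
μ_θ-semistable layers: μ^(1)=11; μ^(2)=2; μ^(3)=1/2; μ^(4)=-4; μ^(5)=-7

((0, 0, 0, 0, 2); (0, 0, 0, 3, 0); (1, 1, 0, 0, 0); (0, 1, 1, 0, 0); (0, 0, 3, 0, 0))


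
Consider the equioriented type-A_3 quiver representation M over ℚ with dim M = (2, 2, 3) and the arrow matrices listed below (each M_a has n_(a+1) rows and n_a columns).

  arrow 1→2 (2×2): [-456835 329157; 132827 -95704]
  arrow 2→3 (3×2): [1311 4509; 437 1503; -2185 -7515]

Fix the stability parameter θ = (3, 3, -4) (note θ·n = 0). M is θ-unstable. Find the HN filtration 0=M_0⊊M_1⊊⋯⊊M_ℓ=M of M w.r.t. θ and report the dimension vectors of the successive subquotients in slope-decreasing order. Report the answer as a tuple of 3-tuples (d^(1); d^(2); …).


Via rank(M_{q-1}∘⋯∘M_p): M ≅ I[1,2], I[1,3], I[3,3]^2.
μ_θ-semistable layers: μ^(1)=3; μ^(2)=2/3; μ^(3)=-4

((1, 1, 0); (1, 1, 1); (0, 0, 2))


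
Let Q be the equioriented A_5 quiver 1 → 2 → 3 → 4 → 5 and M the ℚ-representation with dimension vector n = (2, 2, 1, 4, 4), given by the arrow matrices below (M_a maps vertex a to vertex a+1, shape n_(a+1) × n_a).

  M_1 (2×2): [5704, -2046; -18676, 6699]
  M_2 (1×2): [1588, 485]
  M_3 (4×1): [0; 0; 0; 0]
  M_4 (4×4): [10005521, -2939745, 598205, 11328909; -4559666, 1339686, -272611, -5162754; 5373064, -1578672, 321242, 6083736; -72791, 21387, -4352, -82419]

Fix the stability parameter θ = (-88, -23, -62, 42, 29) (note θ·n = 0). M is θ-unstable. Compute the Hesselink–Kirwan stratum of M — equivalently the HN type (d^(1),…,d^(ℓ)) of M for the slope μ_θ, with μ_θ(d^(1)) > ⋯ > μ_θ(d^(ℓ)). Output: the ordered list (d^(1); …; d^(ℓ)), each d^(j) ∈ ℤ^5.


Via rank(M_{q-1}∘⋯∘M_p): M ≅ I[1,1], I[1,3], I[2,2], I[4,4]^2, I[4,5]^2, I[5,5]^2.
μ_θ-semistable layers: μ^(1)=42; μ^(2)=71/2; μ^(3)=29; μ^(4)=-23; μ^(5)=-85/2; μ^(6)=-88

((0, 0, 0, 2, 0); (0, 0, 0, 2, 2); (0, 0, 0, 0, 2); (0, 1, 0, 0, 0); (0, 1, 1, 0, 0); (2, 0, 0, 0, 0))


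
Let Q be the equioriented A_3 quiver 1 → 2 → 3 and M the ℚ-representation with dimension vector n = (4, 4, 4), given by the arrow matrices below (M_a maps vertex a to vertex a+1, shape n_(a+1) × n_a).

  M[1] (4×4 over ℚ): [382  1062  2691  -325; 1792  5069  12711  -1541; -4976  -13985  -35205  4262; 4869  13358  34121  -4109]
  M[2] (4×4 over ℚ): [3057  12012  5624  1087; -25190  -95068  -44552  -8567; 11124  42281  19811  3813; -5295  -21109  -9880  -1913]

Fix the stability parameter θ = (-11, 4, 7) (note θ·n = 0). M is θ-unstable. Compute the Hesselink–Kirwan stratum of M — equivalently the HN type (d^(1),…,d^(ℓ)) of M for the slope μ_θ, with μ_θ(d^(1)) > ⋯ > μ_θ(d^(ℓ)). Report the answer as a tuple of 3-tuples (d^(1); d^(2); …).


Interval decomposition of M: I[1,3]^4.
HN type (ℓ=3): μ^(1)=7; μ^(2)=4; μ^(3)=-11

((0, 0, 4); (0, 4, 0); (4, 0, 0))


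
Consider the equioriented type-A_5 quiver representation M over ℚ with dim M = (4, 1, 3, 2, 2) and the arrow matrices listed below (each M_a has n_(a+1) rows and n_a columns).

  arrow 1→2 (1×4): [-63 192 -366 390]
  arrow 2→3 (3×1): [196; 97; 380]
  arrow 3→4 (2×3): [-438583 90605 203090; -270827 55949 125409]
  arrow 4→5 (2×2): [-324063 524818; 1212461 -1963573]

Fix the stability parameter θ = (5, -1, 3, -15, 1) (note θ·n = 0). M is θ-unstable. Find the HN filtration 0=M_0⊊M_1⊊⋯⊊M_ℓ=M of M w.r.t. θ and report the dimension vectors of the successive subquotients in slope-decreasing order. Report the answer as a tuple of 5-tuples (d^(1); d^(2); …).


Via rank(M_{q-1}∘⋯∘M_p): M ≅ I[1,1]^3, I[1,5], I[3,3], I[3,5].
μ_θ-semistable layers: μ^(1)=5; μ^(2)=3; μ^(3)=1; μ^(4)=-2; μ^(5)=-6

((3, 0, 0, 0, 0); (0, 0, 1, 0, 0); (0, 0, 0, 0, 2); (1, 1, 1, 1, 0); (0, 0, 1, 1, 0))
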